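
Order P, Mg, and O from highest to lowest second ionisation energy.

O > P > Mg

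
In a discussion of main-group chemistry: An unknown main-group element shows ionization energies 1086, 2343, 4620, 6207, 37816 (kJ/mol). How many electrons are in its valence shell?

4

Look for the largest jump between consecutive ionization energies: IE5/IE4 ≈ 6.1, far larger than any earlier ratio.
That jump marks the point where a core electron is being removed. So the atom has 4 valence electrons.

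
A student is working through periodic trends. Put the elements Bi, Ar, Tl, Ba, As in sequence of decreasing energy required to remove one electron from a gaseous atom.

Ar, As, Bi, Tl, Ba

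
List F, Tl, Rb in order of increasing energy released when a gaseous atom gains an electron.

Tl < Rb < F

F is in period 2, group 17; Rb is in period 5, group 1; Tl is in period 6, group 13.
Electron affinity generally becomes more exothermic across a period toward the halogens and less exothermic down a group.
Neither a single period nor a single group — weigh both effects.
Rb > Tl: period and group pull opposite ways; the down-group shift dominates (47 vs 19 kJ/mol).
F > Rb: both effects reinforce here, so F is clearly the higher of the two.
Tabulated electron affinity (kJ/mol): F 328, Rb 47, Tl 19.
So from lowest to highest: Tl < Rb < F.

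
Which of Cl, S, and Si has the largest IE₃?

After 2 electrons have been removed, what remains? Cl²⁺ still has 5 valence electrons; S²⁺ still has 4 valence electrons; Si²⁺ still has 2 valence electrons.
All are still removing valence electrons, so compare the +2 ions as you would atoms: IE_3 generally rises across a period (higher Z_eff) and falls down a group (larger shell), subject to the usual subshell exceptions.
Valence configurations: Cl²⁺ [Ne]3s²3p³, S²⁺ [Ne]3s²3p², Si²⁺ [Ne]3s².
The numbers (kJ/mol): Cl 3822, S 3357, Si 3232.
So the third ionization energies run Si < S < Cl.

Cl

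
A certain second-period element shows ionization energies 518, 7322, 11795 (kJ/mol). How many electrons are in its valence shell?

Look for the largest jump between consecutive ionization energies: IE2/IE1 ≈ 14.1, far larger than any earlier ratio.
That jump marks the point where a core electron is being removed. So the atom has 1 valence electron.

1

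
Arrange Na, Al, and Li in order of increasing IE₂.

IE_2 is the cost of taking one more electron from the +1 cation: Na⁺ is the bare [Ne] core; Al⁺ still has 2 valence electrons; Li⁺ is the bare [He] core.
Pulling an electron out of a noble-gas core costs far more than removing a remaining valence electron, so Na and Li sit at the high end of IE_2.
The numbers (kJ/mol): Na 4562, Al 1817, Li 7298.
Hence IE_2: Al < Na < Li.

Al, Na, Li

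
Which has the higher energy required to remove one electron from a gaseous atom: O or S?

IE₁ increases left→right with effective nuclear charge and decreases top→bottom as the valence shell moves farther out.
All are in group 16, so first ionization energy increases up the group.
So O has the higher energy required to remove one electron from a gaseous atom (O > S).

O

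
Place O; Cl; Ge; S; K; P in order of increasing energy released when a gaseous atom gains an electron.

O is in period 2, group 16; P is in period 3, group 15; S is in period 3, group 16; Cl is in period 3, group 17; K is in period 4, group 1; Ge is in period 4, group 14.
Atoms with high Z_eff and room in the valence shell (especially the halogens) have the most exothermic electron affinities.
These span different periods and groups, so the two trends combine.
P > K: both effects reinforce here, so P is clearly the higher of the two.
Ge > P: this pair runs against the simple trend — see the exception note.
O > Ge: both effects reinforce here, so O is clearly the higher of the two.
S > O: this pair runs against the simple trend — see the exception note.
Cl > S: both are in period 3; the period trend gives Cl the larger value.
Note the exception: Ge has a higher electron affinity than P, contrary to the simple trend — adding an electron to P's half-filled np³ subshell costs electron-pairing energy.
Note the exception: S has a higher electron affinity than O, contrary to the simple trend — the compact 2p subshell of O repels the added electron more than S's larger 3p does.
Tabulated electron affinity (kJ/mol): O 141, P 72, S 200, Cl 349, K 48, Ge 119.
So from lowest to highest: K < P < Ge < O < S < Cl.

K < P < Ge < O < S < Cl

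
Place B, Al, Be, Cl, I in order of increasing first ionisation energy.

Al, B, Be, I, Cl

Be is in period 2, group 2; B is in period 2, group 13; Al is in period 3, group 13; Cl is in period 3, group 17; I is in period 5, group 17.
First ionization energy rises across a period (greater Z_eff holds electrons more tightly) and falls down a group (valence electrons are farther from the nucleus).
Here both period and group differ, so the two effects have to be weighed against each other.
B > Al: they share group 13; the group trend gives B the larger value.
Be > B: this pair runs against the simple trend — see the exception note.
I > Be: period and group pull opposite ways; the across-period shift dominates (1008 vs 900 kJ/mol).
Cl > I: they share group 17; the group trend gives Cl the larger value.
Note the exception: Be has a higher first ionization energy than B, contrary to the simple trend — removing B's lone 2p electron is easier than breaking Be's filled 2s².
Approximate values (kJ/mol): Be 900, B 801, Al 578, Cl 1251, I 1008.
So from lowest to highest: Al < B < Be < I < Cl.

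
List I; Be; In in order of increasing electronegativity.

Be, In, I

Be is in period 2, group 2; In is in period 5, group 13; I is in period 5, group 17.
Smaller atoms with higher effective nuclear charge are more electronegative.
Here both period and group differ, so the two effects have to be weighed against each other.
In > Be: period and group pull opposite ways; the across-period shift dominates (1.78 vs 1.57).
I > In: both are in period 5; the period trend gives I the larger value.
For reference (Pauling): Be 1.57, In 1.78, I 2.66.
So from lowest to highest: Be < In < I.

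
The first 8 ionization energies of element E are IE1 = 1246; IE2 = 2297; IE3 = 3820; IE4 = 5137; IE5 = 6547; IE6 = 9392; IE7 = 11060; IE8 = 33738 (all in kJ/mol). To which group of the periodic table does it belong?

Look for the largest jump between consecutive ionization energies: IE8/IE7 ≈ 3.1, far larger than any earlier ratio.
That jump marks the point where a core electron is being removed. So the atom has 7 valence electrons.
A main-group element with 7 valence electrons is in group 17.

Group 17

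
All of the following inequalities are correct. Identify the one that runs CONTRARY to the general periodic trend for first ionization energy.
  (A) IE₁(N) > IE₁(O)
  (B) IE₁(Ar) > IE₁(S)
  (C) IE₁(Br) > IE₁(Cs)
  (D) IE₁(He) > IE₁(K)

The general trend: first ionization energy increases across a period and decreases down a group.
(A) N (period 2, group 15) vs O (period 2, group 16): the stated order contradicts the simple trend.
(B) Ar (period 3, group 18) vs S (period 3, group 16): the stated order agrees with the simple trend.
(C) Br (period 4, group 17) vs Cs (period 6, group 1): the stated order agrees with the simple trend.
(D) He (period 1, group 18) vs K (period 4, group 1): the stated order agrees with the simple trend.
The exception is (A): pairing an electron in O's 2p⁴ costs repulsion energy, so O ionizes more easily than half-filled N (2p³).

(A)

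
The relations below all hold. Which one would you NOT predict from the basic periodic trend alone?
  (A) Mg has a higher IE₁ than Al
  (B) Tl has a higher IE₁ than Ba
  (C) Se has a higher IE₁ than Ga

(A)

The general trend: IE₁ increases across a period and decreases down a group.
(A) Mg (period 3, group 2) vs Al (period 3, group 13): the stated order contradicts the simple trend.
(B) Tl (period 6, group 13) vs Ba (period 6, group 2): the stated order agrees with the simple trend.
(C) Se (period 4, group 16) vs Ga (period 4, group 13): the stated order agrees with the simple trend.
The exception is (A): Al's single 3p electron is easier to remove than one from Mg's filled 3s².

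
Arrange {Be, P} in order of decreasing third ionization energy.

Be, P

Consider each +2 ion: Be²⁺ is the bare [He] core; P²⁺ still has 3 valence electrons.
Core electrons are held far more tightly than valence electrons, so Be tops the IE_3 order.
Approximate IE_3 values (kJ/mol): Be 14849, P 2914.
Hence IE_3: P < Be.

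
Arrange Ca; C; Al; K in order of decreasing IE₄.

Al > Ca > C > K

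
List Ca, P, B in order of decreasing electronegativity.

P, B, Ca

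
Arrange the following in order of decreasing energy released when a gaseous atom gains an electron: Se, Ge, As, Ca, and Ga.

Atoms with high Z_eff and room in the valence shell (especially the halogens) have the most exothermic electron affinities.
All lie in period 4; the across-period trend (electron affinity increases left to right) applies, with the exception below.
Note the exception: Ge has a higher electron affinity than As, contrary to the simple trend — adding an electron to As's half-filled 4p³ is unfavourable, so Ge (4p²) has the more exothermic EA.
For reference (kJ/mol): Ca 2, Ga 29, Ge 119, As 78, Se 195.
So from highest to lowest: Se > Ge > As > Ga > Ca.

Se > Ge > As > Ga > Ca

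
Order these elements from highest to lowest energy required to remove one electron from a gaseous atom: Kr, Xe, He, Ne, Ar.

He is in period 1, group 18; Ne is in period 2, group 18; Ar is in period 3, group 18; Kr is in period 4, group 18; Xe is in period 5, group 18.
IE₁ increases left→right with effective nuclear charge and decreases top→bottom as the valence shell moves farther out.
All are in group 18, so first ionization energy increases up the group.
So from highest to lowest: He > Ne > Ar > Kr > Xe.

He, Ne, Ar, Kr, Xe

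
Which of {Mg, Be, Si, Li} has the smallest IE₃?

Si

After 2 electrons have been removed, what remains? Mg²⁺ is the bare [Ne] core; Be²⁺ is the bare [He] core; Si²⁺ still has 2 valence electrons; Li²⁺ is already 1 electron into the core.
Pulling an electron out of a noble-gas core costs far more than removing a remaining valence electron, so Mg, Li and Be sit at the high end of IE_3.
Tabulated IE_3 (kJ/mol): Mg 7733, Be 14849, Si 3232, Li 11815.
So the third ionization energies run Si < Mg < Li < Be.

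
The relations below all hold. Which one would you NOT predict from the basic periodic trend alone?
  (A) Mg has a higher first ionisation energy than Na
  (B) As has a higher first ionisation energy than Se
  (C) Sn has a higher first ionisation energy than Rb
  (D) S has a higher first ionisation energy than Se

(B)

The general trend: first ionisation energy increases across a period and decreases down a group.
(A) Mg (period 3, group 2) vs Na (period 3, group 1): the stated order agrees with the simple trend.
(B) As (period 4, group 15) vs Se (period 4, group 16): the stated order contradicts the simple trend.
(C) Sn (period 5, group 14) vs Rb (period 5, group 1): the stated order agrees with the simple trend.
(D) S (period 3, group 16) vs Se (period 4, group 16): the stated order agrees with the simple trend.
The exception is (B): Se (4p⁴) ionizes more easily than half-filled As (4p³).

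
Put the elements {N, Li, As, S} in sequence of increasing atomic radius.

Across a period the added protons contract the valence shell; down a group each new principal shell makes the atom larger.
Here both period and group differ, so the two effects have to be weighed against each other.
S > N: period and group pull opposite ways; the down-group shift dominates (103 vs 71 pm).
As > S: relative to S, both the across-period and down-group shifts push As's atomic radius up.
Li > As: the two effects oppose for this pair; the across-period effect wins (133 vs 121 pm).
For reference (pm): Li 133, N 71, S 103, As 121.
So from smallest to largest: N < S < As < Li.

N < S < As < Li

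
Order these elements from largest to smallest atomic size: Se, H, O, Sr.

Sr > Se > O > H

Across a period the added protons contract the valence shell; down a group each new principal shell makes the atom larger.
Here both period and group differ, so the two effects have to be weighed against each other.
O > H: period and group pull opposite ways; the down-group shift dominates (63 vs 32 pm).
Se > O: Se sits below O in group 16, so the down-group effect alone puts Se larger.
Sr > Se: relative to Se, both the across-period and down-group shifts push Sr's atomic radius up.
Tabulated atomic radius (pm): H 32, O 63, Se 116, Sr 185.
So from largest to smallest: Sr > Se > O > H.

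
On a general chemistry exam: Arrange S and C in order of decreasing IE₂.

C, S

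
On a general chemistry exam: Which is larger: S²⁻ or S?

S²⁻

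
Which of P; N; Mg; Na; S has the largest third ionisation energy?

Mg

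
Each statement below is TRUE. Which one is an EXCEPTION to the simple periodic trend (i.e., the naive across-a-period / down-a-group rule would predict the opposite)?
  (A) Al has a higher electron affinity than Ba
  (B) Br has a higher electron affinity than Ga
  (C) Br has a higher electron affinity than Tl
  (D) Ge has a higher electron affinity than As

(D)

The general trend: electron affinity increases across a period and decreases down a group.
(A) Al (period 3, group 13) vs Ba (period 6, group 2): the stated order agrees with the simple trend.
(B) Br (period 4, group 17) vs Ga (period 4, group 13): the stated order agrees with the simple trend.
(C) Br (period 4, group 17) vs Tl (period 6, group 13): the stated order agrees with the simple trend.
(D) Ge (period 4, group 14) vs As (period 4, group 15): the stated order contradicts the simple trend.
The exception is (D): adding an electron to As's half-filled 4p³ is unfavourable, so Ge (4p²) has the more exothermic EA.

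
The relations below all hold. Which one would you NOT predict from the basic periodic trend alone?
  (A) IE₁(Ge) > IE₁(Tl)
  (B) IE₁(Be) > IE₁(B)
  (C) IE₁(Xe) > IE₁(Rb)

The general trend: first ionisation energy increases across a period and decreases down a group.
(A) Ge (period 4, group 14) vs Tl (period 6, group 13): the stated order agrees with the simple trend.
(B) Be (period 2, group 2) vs B (period 2, group 13): the stated order contradicts the simple trend.
(C) Xe (period 5, group 18) vs Rb (period 5, group 1): the stated order agrees with the simple trend.
The exception is (B): removing B's lone 2p electron is easier than breaking Be's filled 2s².

(B)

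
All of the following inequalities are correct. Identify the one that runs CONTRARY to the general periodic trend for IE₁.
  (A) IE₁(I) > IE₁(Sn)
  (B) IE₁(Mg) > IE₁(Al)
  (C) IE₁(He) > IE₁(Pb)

(B)

The general trend: IE₁ increases across a period and decreases down a group.
(A) I (period 5, group 17) vs Sn (period 5, group 14): the stated order agrees with the simple trend.
(B) Mg (period 3, group 2) vs Al (period 3, group 13): the stated order contradicts the simple trend.
(C) He (period 1, group 18) vs Pb (period 6, group 14): the stated order agrees with the simple trend.
The exception is (B): Al's single 3p electron is easier to remove than one from Mg's filled 3s².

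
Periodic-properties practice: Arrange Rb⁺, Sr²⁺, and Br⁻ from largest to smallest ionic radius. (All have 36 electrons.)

Br⁻, Rb⁺, Sr²⁺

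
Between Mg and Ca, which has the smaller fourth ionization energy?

Ca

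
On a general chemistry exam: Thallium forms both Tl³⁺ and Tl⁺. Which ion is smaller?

Both ions have Z = 81 protons, but Tl³⁺ has lost more electrons, so its remaining electrons feel a larger effective nuclear charge per electron and are pulled in more tightly.
Higher positive charge → smaller ion, so Tl⁺ > Tl³⁺.

Tl³⁺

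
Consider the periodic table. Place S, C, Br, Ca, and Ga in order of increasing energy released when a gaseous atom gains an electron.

C is in period 2, group 14; S is in period 3, group 16; Ca is in period 4, group 2; Ga is in period 4, group 13; Br is in period 4, group 17.
Electron affinity generally becomes more exothermic across a period toward the halogens and less exothermic down a group.
These span different periods and groups, so the two trends combine.
Ga > Ca: Ga lies to the right of Ca in period 4, so the across-period effect alone puts Ga higher.
C > Ga: relative to Ga, both the across-period and down-group shifts push C's electron affinity up.
S > C: period and group pull opposite ways; the across-period shift dominates (200 vs 122 kJ/mol).
Br > S: period and group pull opposite ways; the across-period shift dominates (325 vs 200 kJ/mol).
For reference (kJ/mol): C 122, S 200, Ca 2, Ga 29, Br 325.
So from lowest to highest: Ca < Ga < C < S < Br.

Ca, Ga, C, S, Br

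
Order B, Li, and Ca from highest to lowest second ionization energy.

Li > B > Ca

The second ionization energy removes an electron from the +1 ion. For each element: B⁺ still has 2 valence electrons; Li⁺ is the bare [He] core; Ca⁺ still has 1 valence electron.
Breaking into a closed-shell core is much more expensive than removing a leftover valence electron — Li has the largest IE_2 here.
Valence configurations: B⁺ [He]2s², Ca⁺ [Ar]4s¹.
Approximate IE_2 values (kJ/mol): B 2427, Li 7298, Ca 1145.
Hence IE_2: Ca < B < Li.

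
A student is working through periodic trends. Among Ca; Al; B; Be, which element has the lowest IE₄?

Ca

IE_4 is the cost of taking one more electron from the +3 cation: Ca³⁺ is already 1 electron into the core; Al³⁺ is the bare [Ne] core; B³⁺ is the bare [He] core; Be³⁺ is already 1 electron into the core.
All of these are removing an electron from a noble-gas core or deeper; the smaller core (lower principal quantum number) is held far more tightly, and within a period the higher nuclear charge binds the same core more tightly.
The numbers (kJ/mol): Ca 6491, Al 11577, B 25026, Be 21007.
Overall IE_4 order: Ca < Al < Be < B.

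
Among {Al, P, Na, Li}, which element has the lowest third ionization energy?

After 2 electrons have been removed, what remains? Al²⁺ still has 1 valence electron; P²⁺ still has 3 valence electrons; Na²⁺ is already 1 electron into the core; Li²⁺ is already 1 electron into the core.
Pulling an electron out of a noble-gas core costs far more than removing a remaining valence electron, so Na and Li sit at the high end of IE_3.
Valence configurations: Al²⁺ [Ne]3s¹, P²⁺ [Ne]3s²3p¹.
Approximate IE_3 values (kJ/mol): Al 2745, P 2914, Na 6910, Li 11815.
Hence IE_3: Al < P < Na < Li.

Al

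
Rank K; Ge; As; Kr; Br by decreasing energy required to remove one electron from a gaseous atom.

First ionization energy rises across a period (greater Z_eff holds electrons more tightly) and falls down a group (valence electrons are farther from the nucleus).
All lie in period 4, so first ionization energy increases left to right.
So from highest to lowest: Kr > Br > As > Ge > K.

Kr > Br > As > Ge > K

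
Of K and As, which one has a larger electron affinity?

Electron affinity generally becomes more exothermic across a period toward the halogens and less exothermic down a group.
All lie in period 4, so electron affinity increases left to right.
So As has the larger electron affinity (As > K).

As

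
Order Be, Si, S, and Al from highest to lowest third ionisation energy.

Be > S > Si > Al

The third ionization energy removes an electron from the +2 ion. For each element: Be²⁺ is the bare [He] core; Si²⁺ still has 2 valence electrons; S²⁺ still has 4 valence electrons; Al²⁺ still has 1 valence electron.
Core electrons are held far more tightly than valence electrons, so Be tops the IE_3 order.
Valence configurations: Si²⁺ [Ne]3s², S²⁺ [Ne]3s²3p², Al²⁺ [Ne]3s¹.
The numbers (kJ/mol): Be 14849, Si 3232, S 3357, Al 2745.
So the third ionization energies run Al < Si < S < Be.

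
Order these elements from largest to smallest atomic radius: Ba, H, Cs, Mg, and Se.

Cs, Ba, Mg, Se, H

H is in period 1, group 1; Mg is in period 3, group 2; Se is in period 4, group 16; Cs is in period 6, group 1; Ba is in period 6, group 2.
Atomic radius shrinks across a period as nuclear charge pulls the same shell inward, and grows down a group as new shells are added.
Neither a single period nor a single group — weigh both effects.
Se > H: the two effects oppose for this pair; the down-group effect wins (116 vs 32 pm).
Mg > Se: the two effects oppose for this pair; the across-period effect wins (139 vs 116 pm).
Ba > Mg: they share group 2; the group trend gives Ba the larger value.
Cs > Ba: both are in period 6; the period trend gives Cs the larger value.
Tabulated atomic radius (pm): H 32, Mg 139, Se 116, Cs 232, Ba 196.
So from largest to smallest: Cs > Ba > Mg > Se > H.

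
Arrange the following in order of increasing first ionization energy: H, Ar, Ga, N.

Ga < H < N < Ar

H is in period 1, group 1; N is in period 2, group 15; Ar is in period 3, group 18; Ga is in period 4, group 13.
Removing the outermost electron gets harder across a period and easier down a group.
These span different periods and groups, so the two trends combine.
H > Ga: the two effects oppose for this pair; the down-group effect wins (1312 vs 579 kJ/mol).
N > H: the two effects oppose for this pair; the across-period effect wins (1402 vs 1312 kJ/mol).
Ar > N: the two effects oppose for this pair; the across-period effect wins (1521 vs 1402 kJ/mol).
For reference (kJ/mol): H 1312, N 1402, Ar 1521, Ga 579.
So from lowest to highest: Ga < H < N < Ar.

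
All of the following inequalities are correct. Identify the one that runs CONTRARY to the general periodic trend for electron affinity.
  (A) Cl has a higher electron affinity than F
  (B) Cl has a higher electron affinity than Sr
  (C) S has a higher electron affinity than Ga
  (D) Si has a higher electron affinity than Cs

(A)

The general trend: electron affinity increases across a period and decreases down a group.
(A) Cl (period 3, group 17) vs F (period 2, group 17): the stated order contradicts the simple trend.
(B) Cl (period 3, group 17) vs Sr (period 5, group 2): the stated order agrees with the simple trend.
(C) S (period 3, group 16) vs Ga (period 4, group 13): the stated order agrees with the simple trend.
(D) Si (period 3, group 14) vs Cs (period 6, group 1): the stated order agrees with the simple trend.
The exception is (A): F's small 2p subshell makes the incoming electron feel strong e⁻–e⁻ repulsion, so Cl actually releases more energy on gaining an electron.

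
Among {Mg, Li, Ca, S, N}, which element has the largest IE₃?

Li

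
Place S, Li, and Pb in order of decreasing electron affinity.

Li is in period 2, group 1; S is in period 3, group 16; Pb is in period 6, group 14.
EA tends to increase across a period and decrease down a group, though the pattern is less regular than for IE or radius.
Neither a single period nor a single group — weigh both effects.
Li > Pb: period and group pull opposite ways; the down-group shift dominates (60 vs 35 kJ/mol).
S > Li: period and group pull opposite ways; the across-period shift dominates (200 vs 60 kJ/mol).
Approximate values (kJ/mol): Li 60, S 200, Pb 35.
So from highest to lowest: S > Li > Pb.

S > Li > Pb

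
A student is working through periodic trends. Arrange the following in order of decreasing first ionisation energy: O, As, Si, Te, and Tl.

O > As > Te > Si > Tl

O is in period 2, group 16; Si is in period 3, group 14; As is in period 4, group 15; Te is in period 5, group 16; Tl is in period 6, group 13.
IE₁ increases left→right with effective nuclear charge and decreases top→bottom as the valence shell moves farther out.
Neither a single period nor a single group — weigh both effects.
Si > Tl: relative to Tl, both the across-period and down-group shifts push Si's first ionization energy up.
Te > Si: the two effects oppose for this pair; the across-period effect wins (869 vs 786 kJ/mol).
As > Te: period and group pull opposite ways; the down-group shift dominates (947 vs 869 kJ/mol).
O > As: relative to As, both the across-period and down-group shifts push O's first ionization energy up.
For reference (kJ/mol): O 1314, Si 786, As 947, Te 869, Tl 589.
So from highest to lowest: O > As > Te > Si > Tl.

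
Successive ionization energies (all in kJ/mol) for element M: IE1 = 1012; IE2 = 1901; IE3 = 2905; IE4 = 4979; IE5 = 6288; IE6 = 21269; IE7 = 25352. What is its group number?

Group 15

Look for the largest jump between consecutive ionization energies: IE6/IE5 ≈ 3.4, far larger than any earlier ratio.
That jump marks the point where a core electron is being removed. So the atom has 5 valence electrons.
A main-group element with 5 valence electrons is in group 15.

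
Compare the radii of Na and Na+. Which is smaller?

Forming Na+ removes 1 electron from Na. Fewer electrons for the same nuclear charge means less shielding and a higher Z_eff on the remaining electrons, and for main-group metals the entire outer shell is lost.
A cation is smaller than its parent atom: Na+ < Na.

Na+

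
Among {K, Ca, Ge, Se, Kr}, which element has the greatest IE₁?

Kr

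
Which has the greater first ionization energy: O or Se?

O

First ionization energy rises across a period (greater Z_eff holds electrons more tightly) and falls down a group (valence electrons are farther from the nucleus).
All are in group 16, so first ionization energy increases up the group.
So O has the greater first ionization energy (O > Se).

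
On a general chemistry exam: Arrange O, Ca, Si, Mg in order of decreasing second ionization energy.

O, Si, Mg, Ca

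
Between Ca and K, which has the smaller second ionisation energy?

Ca

IE_2 is the cost of taking one more electron from the +1 cation: Ca⁺ still has 1 valence electron; K⁺ is the bare [Ar] core.
Pulling an electron out of a noble-gas core costs far more than removing a remaining valence electron, so K sits at the high end of IE_2.
Tabulated IE_2 (kJ/mol): Ca 1145, K 3052.
So the second ionization energies run Ca < K.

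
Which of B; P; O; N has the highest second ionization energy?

After 1 electron has been removed, what remains? B⁺ still has 2 valence electrons; P⁺ still has 4 valence electrons; O⁺ still has 5 valence electrons; N⁺ still has 4 valence electrons.
All are still removing valence electrons, so compare the +1 ions as you would atoms: IE_2 generally rises across a period (higher Z_eff) and falls down a group (larger shell), subject to the usual subshell exceptions.
Valence configurations: B⁺ [He]2s², P⁺ [Ne]3s²3p², O⁺ [He]2s²2p³, N⁺ [He]2s²2p².
Approximate IE_2 values (kJ/mol): B 2427, P 1907, O 3388, N 2856.
Overall IE_2 order: P < B < N < O.

O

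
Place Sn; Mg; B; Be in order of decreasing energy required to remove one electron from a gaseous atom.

Be > B > Mg > Sn

Be is in period 2, group 2; B is in period 2, group 13; Mg is in period 3, group 2; Sn is in period 5, group 14.
IE₁ increases left→right with effective nuclear charge and decreases top→bottom as the valence shell moves farther out.
These span different periods and groups, so the two trends combine.
Mg > Sn: the two effects oppose for this pair; the down-group effect wins (738 vs 709 kJ/mol).
B > Mg: both effects reinforce here, so B is clearly the higher of the two.
Be > B: this pair runs against the simple trend — see the exception note.
Note the exception: Be has a higher first ionization energy than B, contrary to the simple trend — removing B's lone 2p electron is easier than breaking Be's filled 2s².
Approximate values (kJ/mol): Be 900, B 801, Mg 738, Sn 709.
So from highest to lowest: Be > B > Mg > Sn.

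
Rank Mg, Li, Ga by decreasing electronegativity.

Li is in period 2, group 1; Mg is in period 3, group 2; Ga is in period 4, group 13.
Electronegativity increases across a period and decreases down a group, tracking effective nuclear charge and atomic size.
A diagonal step moves right (one effect) and down (the opposite effect) at once.
Mg > Li: period and group pull opposite ways; the across-period shift dominates (1.31 vs 0.98).
Ga > Mg: the two effects oppose for this pair; the across-period effect wins (1.81 vs 1.31).
Approximate values (Pauling): Li 0.98, Mg 1.31, Ga 1.81.
So from highest to lowest: Ga > Mg > Li.

Ga > Mg > Li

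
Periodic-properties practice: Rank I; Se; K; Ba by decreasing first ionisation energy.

K is in period 4, group 1; Se is in period 4, group 16; I is in period 5, group 17; Ba is in period 6, group 2.
Removing the outermost electron gets harder across a period and easier down a group.
Here both period and group differ, so the two effects have to be weighed against each other.
Ba > K: period and group pull opposite ways; the across-period shift dominates (503 vs 419 kJ/mol).
Se > Ba: both effects reinforce here, so Se is clearly the higher of the two.
I > Se: period and group pull opposite ways; the across-period shift dominates (1008 vs 941 kJ/mol).
Approximate values (kJ/mol): K 419, Se 941, I 1008, Ba 503.
So from highest to lowest: I > Se > Ba > K.

I > Se > Ba > K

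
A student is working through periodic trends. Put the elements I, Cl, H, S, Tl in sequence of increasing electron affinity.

H is in period 1, group 1; S is in period 3, group 16; Cl is in period 3, group 17; I is in period 5, group 17; Tl is in period 6, group 13.
Adding an electron releases more energy for atoms nearer the top right (short of the noble gases).
These span different periods and groups, so the two trends combine.
H > Tl: period and group pull opposite ways; the down-group shift dominates (73 vs 19 kJ/mol).
S > H: period and group pull opposite ways; the across-period shift dominates (200 vs 73 kJ/mol).
I > S: the two effects oppose for this pair; the across-period effect wins (295 vs 200 kJ/mol).
Cl > I: Cl sits above I in group 17, so the down-group effect alone puts Cl higher.
Approximate values (kJ/mol): H 73, S 200, Cl 349, I 295, Tl 19.
So from lowest to highest: Tl < H < S < I < Cl.

Tl < H < S < I < Cl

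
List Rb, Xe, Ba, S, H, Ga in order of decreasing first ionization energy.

H, Xe, S, Ga, Ba, Rb

First ionization energy rises across a period (greater Z_eff holds electrons more tightly) and falls down a group (valence electrons are farther from the nucleus).
Neither a single period nor a single group — weigh both effects.
Ba > Rb: the two effects oppose for this pair; the across-period effect wins (503 vs 403 kJ/mol).
Ga > Ba: both effects reinforce here, so Ga is clearly the higher of the two.
S > Ga: both effects reinforce here, so S is clearly the higher of the two.
Xe > S: period and group pull opposite ways; the across-period shift dominates (1170 vs 1000 kJ/mol).
H > Xe: the two effects oppose for this pair; the down-group effect wins (1312 vs 1170 kJ/mol).
Approximate values (kJ/mol): H 1312, S 1000, Ga 579, Rb 403, Xe 1170, Ba 503.
So from highest to lowest: H > Xe > S > Ga > Ba > Rb.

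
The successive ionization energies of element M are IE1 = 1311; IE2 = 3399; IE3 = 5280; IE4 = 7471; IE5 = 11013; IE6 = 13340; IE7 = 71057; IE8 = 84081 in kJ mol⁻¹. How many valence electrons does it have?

Look for the largest jump between consecutive ionization energies: IE7/IE6 ≈ 5.3, far larger than any earlier ratio.
That jump marks the point where a core electron is being removed. So the atom has 6 valence electrons.

6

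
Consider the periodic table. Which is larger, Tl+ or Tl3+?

Both ions have Z = 81 protons, but Tl3+ has lost more electrons, so its remaining electrons feel a larger effective nuclear charge per electron and are pulled in more tightly.
Higher positive charge → smaller ion, so Tl+ > Tl3+.

Tl+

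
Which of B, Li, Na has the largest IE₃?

Li

Consider each +2 ion: B²⁺ still has 1 valence electron; Li²⁺ is already 1 electron into the core; Na²⁺ is already 1 electron into the core.
Core electrons are held far more tightly than valence electrons, so Na and Li top the IE_3 order.
Tabulated IE_3 (kJ/mol): B 3660, Li 11815, Na 6910.
Overall IE_3 order: B < Na < Li.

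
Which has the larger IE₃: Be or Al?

After 2 electrons have been removed, what remains? Be²⁺ is the bare [He] core; Al²⁺ still has 1 valence electron.
Core electrons are held far more tightly than valence electrons, so Be tops the IE_3 order.
Approximate IE_3 values (kJ/mol): Be 14849, Al 2745.
Putting it together, IE_3: Al < Be.

Be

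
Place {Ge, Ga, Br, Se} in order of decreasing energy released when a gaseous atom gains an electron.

Br, Se, Ge, Ga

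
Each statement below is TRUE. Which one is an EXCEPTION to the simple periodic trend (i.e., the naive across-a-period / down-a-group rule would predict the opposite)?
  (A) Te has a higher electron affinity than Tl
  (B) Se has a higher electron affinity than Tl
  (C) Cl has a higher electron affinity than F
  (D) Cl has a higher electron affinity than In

(C)

The general trend: electron affinity increases across a period and decreases down a group.
(A) Te (period 5, group 16) vs Tl (period 6, group 13): the stated order agrees with the simple trend.
(B) Se (period 4, group 16) vs Tl (period 6, group 13): the stated order agrees with the simple trend.
(C) Cl (period 3, group 17) vs F (period 2, group 17): the stated order contradicts the simple trend.
(D) Cl (period 3, group 17) vs In (period 5, group 13): the stated order agrees with the simple trend.
The exception is (C): F's small 2p subshell makes the incoming electron feel strong e⁻–e⁻ repulsion, so Cl actually releases more energy on gaining an electron.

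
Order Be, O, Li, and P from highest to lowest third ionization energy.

Be, Li, O, P

IE_3 is the cost of taking one more electron from the +2 cation: Be²⁺ is the bare [He] core; O²⁺ still has 4 valence electrons; Li²⁺ is already 1 electron into the core; P²⁺ still has 3 valence electrons.
Breaking into a closed-shell core is much more expensive than removing a leftover valence electron — Li and Be have the largest IE_3 here.
Valence configurations: O²⁺ [He]2s²2p², P²⁺ [Ne]3s²3p¹.
The numbers (kJ/mol): Be 14849, O 5300, Li 11815, P 2914.
So the third ionization energies run P < O < Li < Be.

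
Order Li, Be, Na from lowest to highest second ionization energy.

Be, Na, Li

Consider each +1 ion: Li⁺ is the bare [He] core; Be⁺ still has 1 valence electron; Na⁺ is the bare [Ne] core.
Breaking into a closed-shell core is much more expensive than removing a leftover valence electron — Na and Li have the largest IE_2 here.
Approximate IE_2 values (kJ/mol): Li 7298, Be 1757, Na 4562.
So the second ionization energies run Be < Na < Li.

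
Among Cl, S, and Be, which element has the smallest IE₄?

S

After 3 electrons have been removed, what remains? Cl³⁺ still has 4 valence electrons; S³⁺ still has 3 valence electrons; Be³⁺ is already 1 electron into the core.
Breaking into a closed-shell core is much more expensive than removing a leftover valence electron — Be has the largest IE_4 here.
Valence configurations: Cl³⁺ [Ne]3s²3p², S³⁺ [Ne]3s²3p¹.
The numbers (kJ/mol): Cl 5159, S 4556, Be 21007.
Overall IE_4 order: S < Cl < Be.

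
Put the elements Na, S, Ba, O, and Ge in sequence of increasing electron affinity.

Ba, Na, Ge, O, S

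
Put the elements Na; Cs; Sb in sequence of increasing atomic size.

Sb, Na, Cs

Na is in period 3, group 1; Sb is in period 5, group 15; Cs is in period 6, group 1.
Moving right in a period, electrons are added to the same shell under a stronger nuclear pull, so atoms get smaller; moving down, a new shell is opened and atoms get larger.
Here both period and group differ, so the two effects have to be weighed against each other.
Na > Sb: the two effects oppose for this pair; the across-period effect wins (155 vs 140 pm).
Cs > Na: Cs sits below Na in group 1, so the down-group effect alone puts Cs larger.
For reference (pm): Na 155, Sb 140, Cs 232.
So from smallest to largest: Sb < Na < Cs.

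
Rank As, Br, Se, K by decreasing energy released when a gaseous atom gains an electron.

K is in period 4, group 1; As is in period 4, group 15; Se is in period 4, group 16; Br is in period 4, group 17.
Adding an electron releases more energy for atoms nearer the top right (short of the noble gases).
All lie in period 4, so electron affinity increases left to right.
So from highest to lowest: Br > Se > As > K.

Br > Se > As > K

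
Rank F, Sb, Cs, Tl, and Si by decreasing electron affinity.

F, Si, Sb, Cs, Tl

F is in period 2, group 17; Si is in period 3, group 14; Sb is in period 5, group 15; Cs is in period 6, group 1; Tl is in period 6, group 13.
Adding an electron releases more energy for atoms nearer the top right (short of the noble gases).
These span different periods and groups, so the two trends combine.
Cs > Tl: this pair runs against the simple trend — see the exception note.
Sb > Cs: relative to Cs, both the across-period and down-group shifts push Sb's electron affinity up.
Si > Sb: the two effects oppose for this pair; the down-group effect wins (134 vs 103 kJ/mol).
F > Si: both effects reinforce here, so F is clearly the higher of the two.
Note the exception: Cs has a higher electron affinity than Tl, contrary to the simple trend — Tl's ns²np¹ configuration gives only a small electron affinity — the sparsely filled np subshell binds an added electron weakly.
Approximate values (kJ/mol): F 328, Si 134, Sb 103, Cs 46, Tl 19.
So from highest to lowest: F > Si > Sb > Cs > Tl.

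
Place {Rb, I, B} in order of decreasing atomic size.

B is in period 2, group 13; Rb is in period 5, group 1; I is in period 5, group 17.
Moving right in a period, electrons are added to the same shell under a stronger nuclear pull, so atoms get smaller; moving down, a new shell is opened and atoms get larger.
These span different periods and groups, so the two trends combine.
I > B: the two effects oppose for this pair; the down-group effect wins (133 vs 85 pm).
Rb > I: both are in period 5; the period trend gives Rb the larger value.
Tabulated atomic radius (pm): B 85, Rb 210, I 133.
So from largest to smallest: Rb > I > B.

Rb > I > B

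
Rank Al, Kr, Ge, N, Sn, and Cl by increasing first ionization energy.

Al < Sn < Ge < Cl < Kr < N

N is in period 2, group 15; Al is in period 3, group 13; Cl is in period 3, group 17; Ge is in period 4, group 14; Kr is in period 4, group 18; Sn is in period 5, group 14.
Across a period the outer electron is held more tightly (higher IE₁); down a group it sits in a higher shell, more shielded, and comes off more easily.
Neither a single period nor a single group — weigh both effects.
Sn > Al: period and group pull opposite ways; the across-period shift dominates (709 vs 578 kJ/mol).
Ge > Sn: Ge sits above Sn in group 14, so the down-group effect alone puts Ge higher.
Cl > Ge: both effects reinforce here, so Cl is clearly the higher of the two.
Kr > Cl: the two effects oppose for this pair; the across-period effect wins (1351 vs 1251 kJ/mol).
N > Kr: the two effects oppose for this pair; the down-group effect wins (1402 vs 1351 kJ/mol).
Approximate values (kJ/mol): N 1402, Al 578, Cl 1251, Ge 762, Kr 1351, Sn 709.
So from lowest to highest: Al < Sn < Ge < Cl < Kr < N.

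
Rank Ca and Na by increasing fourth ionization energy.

IE_4 is the cost of taking one more electron from the +3 cation: Ca³⁺ is already 1 electron into the core; Na³⁺ is already 2 electrons into the core.
All of these are removing an electron from a noble-gas core or deeper; the smaller core (lower principal quantum number) is held far more tightly, and within a period the higher nuclear charge binds the same core more tightly.
Approximate IE_4 values (kJ/mol): Ca 6491, Na 9543.
Hence IE_4: Ca < Na.

Ca < Na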